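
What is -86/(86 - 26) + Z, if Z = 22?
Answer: 617/30 ≈ 20.567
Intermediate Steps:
-86/(86 - 26) + Z = -86/(86 - 26) + 22 = -86/60 + 22 = -86*1/60 + 22 = -43/30 + 22 = 617/30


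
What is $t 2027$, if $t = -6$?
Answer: $-12162$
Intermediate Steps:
$t 2027 = \left(-6\right) 2027 = -12162$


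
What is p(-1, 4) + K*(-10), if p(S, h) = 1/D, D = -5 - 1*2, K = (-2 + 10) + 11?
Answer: -1331/7 ≈ -190.14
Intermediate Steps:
K = 19 (K = 8 + 11 = 19)
D = -7 (D = -5 - 2 = -7)
p(S, h) = -⅐ (p(S, h) = 1/(-7) = -⅐)
p(-1, 4) + K*(-10) = -⅐ + 19*(-10) = -⅐ - 190 = -1331/7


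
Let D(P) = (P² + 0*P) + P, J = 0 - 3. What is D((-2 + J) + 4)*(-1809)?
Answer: 0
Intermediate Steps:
J = -3
D(P) = P + P² (D(P) = (P² + 0) + P = P² + P = P + P²)
D((-2 + J) + 4)*(-1809) = (((-2 - 3) + 4)*(1 + ((-2 - 3) + 4)))*(-1809) = ((-5 + 4)*(1 + (-5 + 4)))*(-1809) = -(1 - 1)*(-1809) = -1*0*(-1809) = 0*(-1809) = 0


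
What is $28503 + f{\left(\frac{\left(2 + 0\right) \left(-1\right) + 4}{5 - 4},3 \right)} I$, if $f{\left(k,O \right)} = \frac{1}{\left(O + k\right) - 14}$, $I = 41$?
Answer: $\frac{256486}{9} \approx 28498.0$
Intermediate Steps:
$f{\left(k,O \right)} = \frac{1}{-14 + O + k}$
$28503 + f{\left(\frac{\left(2 + 0\right) \left(-1\right) + 4}{5 - 4},3 \right)} I = 28503 + \frac{1}{-14 + 3 + \frac{\left(2 + 0\right) \left(-1\right) + 4}{5 - 4}} \cdot 41 = 28503 + \frac{1}{-14 + 3 + \frac{2 \left(-1\right) + 4}{1}} \cdot 41 = 28503 + \frac{1}{-14 + 3 + \left(-2 + 4\right) 1} \cdot 41 = 28503 + \frac{1}{-14 + 3 + 2 \cdot 1} \cdot 41 = 28503 + \frac{1}{-14 + 3 + 2} \cdot 41 = 28503 + \frac{1}{-9} \cdot 41 = 28503 - \frac{41}{9} = \frac{256486}{9}$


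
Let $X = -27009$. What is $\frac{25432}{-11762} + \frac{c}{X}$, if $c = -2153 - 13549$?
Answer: $- \frac{83700994}{52946643} \approx -1.5809$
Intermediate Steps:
$c = -15702$ ($c = -2153 - 13549 = -15702$)
$\frac{25432}{-11762} + \frac{c}{X} = \frac{25432}{-11762} - \frac{15702}{-27009} = 25432 \left(- \frac{1}{11762}\right) - - \frac{5234}{9003} = - \frac{12716}{5881} + \frac{5234}{9003} = - \frac{83700994}{52946643}$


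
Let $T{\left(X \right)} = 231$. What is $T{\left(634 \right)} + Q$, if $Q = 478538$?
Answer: $478769$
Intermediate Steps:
$T{\left(634 \right)} + Q = 231 + 478538 = 478769$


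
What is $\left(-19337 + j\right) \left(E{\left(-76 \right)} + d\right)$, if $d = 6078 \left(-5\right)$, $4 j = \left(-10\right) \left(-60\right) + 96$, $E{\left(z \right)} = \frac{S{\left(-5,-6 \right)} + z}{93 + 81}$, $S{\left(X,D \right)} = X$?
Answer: $\frac{33777604461}{58} \approx 5.8237 \cdot 10^{8}$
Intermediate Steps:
$E{\left(z \right)} = - \frac{5}{174} + \frac{z}{174}$ ($E{\left(z \right)} = \frac{-5 + z}{93 + 81} = \frac{-5 + z}{174} = \left(-5 + z\right) \frac{1}{174} = - \frac{5}{174} + \frac{z}{174}$)
$j = 174$ ($j = \frac{\left(-10\right) \left(-60\right) + 96}{4} = \frac{600 + 96}{4} = \frac{1}{4} \cdot 696 = 174$)
$d = -30390$
$\left(-19337 + j\right) \left(E{\left(-76 \right)} + d\right) = \left(-19337 + 174\right) \left(\left(- \frac{5}{174} + \frac{1}{174} \left(-76\right)\right) - 30390\right) = - 19163 \left(\left(- \frac{5}{174} - \frac{38}{87}\right) - 30390\right) = - 19163 \left(- \frac{27}{58} - 30390\right) = \left(-19163\right) \left(- \frac{1762647}{58}\right) = \frac{33777604461}{58}$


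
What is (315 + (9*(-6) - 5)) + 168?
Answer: 424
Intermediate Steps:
(315 + (9*(-6) - 5)) + 168 = (315 + (-54 - 5)) + 168 = (315 - 59) + 168 = 256 + 168 = 424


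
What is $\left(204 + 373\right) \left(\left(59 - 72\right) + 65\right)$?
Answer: $30004$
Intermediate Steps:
$\left(204 + 373\right) \left(\left(59 - 72\right) + 65\right) = 577 \left(\left(59 - 72\right) + 65\right) = 577 \left(-13 + 65\right) = 577 \cdot 52 = 30004$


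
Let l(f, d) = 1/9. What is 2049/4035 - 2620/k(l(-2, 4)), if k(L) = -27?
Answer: 3542341/36315 ≈ 97.545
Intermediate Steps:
l(f, d) = 1/9
2049/4035 - 2620/k(l(-2, 4)) = 2049/4035 - 2620/(-27) = 2049*(1/4035) - 2620*(-1/27) = 683/1345 + 2620/27 = 3542341/36315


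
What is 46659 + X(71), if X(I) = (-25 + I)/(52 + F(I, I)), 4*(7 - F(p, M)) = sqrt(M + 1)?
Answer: 324425455/6953 + 138*sqrt(2)/6953 ≈ 46660.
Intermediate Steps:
F(p, M) = 7 - sqrt(1 + M)/4 (F(p, M) = 7 - sqrt(M + 1)/4 = 7 - sqrt(1 + M)/4)
X(I) = (-25 + I)/(59 - sqrt(1 + I)/4) (X(I) = (-25 + I)/(52 + (7 - sqrt(1 + I)/4)) = (-25 + I)/(59 - sqrt(1 + I)/4))
46659 + X(71) = 46659 + 4*(25 - 1*71)/(-236 + sqrt(1 + 71)) = 46659 + 4*(25 - 71)/(-236 + sqrt(72)) = 46659 + 4*(-46)/(-236 + 6*sqrt(2)) = 46659 - 184/(-236 + 6*sqrt(2))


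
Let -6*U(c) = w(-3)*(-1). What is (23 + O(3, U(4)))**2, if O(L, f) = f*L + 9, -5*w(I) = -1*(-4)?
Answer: 24964/25 ≈ 998.56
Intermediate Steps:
w(I) = -4/5 (w(I) = -(-1)*(-4)/5 = -1/5*4 = -4/5)
U(c) = -2/15 (U(c) = -(-2)*(-1)/15 = -1/6*4/5 = -2/15)
O(L, f) = 9 + L*f (O(L, f) = L*f + 9 = 9 + L*f)
(23 + O(3, U(4)))**2 = (23 + (9 + 3*(-2/15)))**2 = (23 + (9 - 2/5))**2 = (23 + 43/5)**2 = (158/5)**2 = 24964/25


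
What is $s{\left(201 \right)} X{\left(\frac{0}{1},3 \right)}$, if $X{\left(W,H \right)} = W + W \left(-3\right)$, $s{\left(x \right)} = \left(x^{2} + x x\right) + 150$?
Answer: $0$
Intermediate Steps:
$s{\left(x \right)} = 150 + 2 x^{2}$ ($s{\left(x \right)} = \left(x^{2} + x^{2}\right) + 150 = 2 x^{2} + 150 = 150 + 2 x^{2}$)
$X{\left(W,H \right)} = - 2 W$ ($X{\left(W,H \right)} = W - 3 W = - 2 W$)
$s{\left(201 \right)} X{\left(\frac{0}{1},3 \right)} = \left(150 + 2 \cdot 201^{2}\right) \left(- 2 \cdot \frac{0}{1}\right) = \left(150 + 2 \cdot 40401\right) \left(- 2 \cdot 0 \cdot 1\right) = \left(150 + 80802\right) \left(\left(-2\right) 0\right) = 80952 \cdot 0 = 0$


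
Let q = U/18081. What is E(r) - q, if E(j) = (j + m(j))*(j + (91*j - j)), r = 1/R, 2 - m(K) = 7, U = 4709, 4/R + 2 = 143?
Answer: 28071599287/289296 ≈ 97034.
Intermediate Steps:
R = 4/141 (R = 4/(-2 + 143) = 4/141 ≈ 0.028369)
m(K) = -5 (m(K) = 2 - 1*7 = 2 - 7 = -5)
q = 4709/18081 ≈ 0.26044
r = 141/4 (r = 1/(4/141) = 141/4 ≈ 35.250)
E(j) = 91*j*(-5 + j) (E(j) = (j - 5)*(j + (91*j - j)) = (-5 + j)*(j + 90*j) = (-5 + j)*(91*j) = 91*j*(-5 + j))
E(r) - q = 91*(141/4)*(-5 + 141/4) - 1*4709/18081 = 91*(141/4)*(121/4) - 4709/18081 = 1552551/16 - 4709/18081 = 28071599287/289296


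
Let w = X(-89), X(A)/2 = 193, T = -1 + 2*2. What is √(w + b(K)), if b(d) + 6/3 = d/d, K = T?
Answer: √385 ≈ 19.621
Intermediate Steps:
T = 3 (T = -1 + 4 = 3)
K = 3
X(A) = 386 (X(A) = 2*193 = 386)
b(d) = -1 (b(d) = -2 + d/d = -2 + 1 = -1)
w = 386
√(w + b(K)) = √(386 - 1) = √385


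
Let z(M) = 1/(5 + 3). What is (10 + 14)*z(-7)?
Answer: 3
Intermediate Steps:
z(M) = ⅛ (z(M) = 1/8 = ⅛)
(10 + 14)*z(-7) = (10 + 14)*(⅛) = 24*(⅛) = 3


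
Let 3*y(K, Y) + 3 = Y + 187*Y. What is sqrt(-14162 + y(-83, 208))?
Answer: I*sqrt(10155)/3 ≈ 33.591*I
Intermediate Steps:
y(K, Y) = -1 + 188*Y/3 (y(K, Y) = -1 + (Y + 187*Y)/3 = -1 + (188*Y)/3 = -1 + 188*Y/3)
sqrt(-14162 + y(-83, 208)) = sqrt(-14162 + (-1 + (188/3)*208)) = sqrt(-14162 + (-1 + 39104/3)) = sqrt(-14162 + 39101/3) = sqrt(-3385/3) = I*sqrt(10155)/3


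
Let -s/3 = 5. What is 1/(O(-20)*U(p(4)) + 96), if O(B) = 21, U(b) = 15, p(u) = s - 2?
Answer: 1/411 ≈ 0.0024331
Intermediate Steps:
s = -15 (s = -3*5 = -15)
p(u) = -17 (p(u) = -15 - 2 = -17)
1/(O(-20)*U(p(4)) + 96) = 1/(21*15 + 96) = 1/(315 + 96) = 1/411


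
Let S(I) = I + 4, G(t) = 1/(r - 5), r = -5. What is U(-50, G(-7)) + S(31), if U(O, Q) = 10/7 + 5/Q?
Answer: -95/7 ≈ -13.571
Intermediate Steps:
G(t) = -1/10 (G(t) = 1/(-5 - 5) = 1/(-10) = -1/10)
U(O, Q) = 10/7 + 5/Q (U(O, Q) = 10*(1/7) + 5/Q = 10/7 + 5/Q)
S(I) = 4 + I
U(-50, G(-7)) + S(31) = (10/7 + 5/(-1/10)) + (4 + 31) = (10/7 + 5*(-10)) + 35 = (10/7 - 50) + 35 = -340/7 + 35 = -95/7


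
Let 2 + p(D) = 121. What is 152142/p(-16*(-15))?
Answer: 152142/119 ≈ 1278.5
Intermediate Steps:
p(D) = 119 (p(D) = -2 + 121 = 119)
152142/p(-16*(-15)) = 152142/119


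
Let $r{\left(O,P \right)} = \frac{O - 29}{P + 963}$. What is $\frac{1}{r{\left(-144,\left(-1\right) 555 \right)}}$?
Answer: $- \frac{408}{173} \approx -2.3584$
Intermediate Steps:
$r{\left(O,P \right)} = \frac{-29 + O}{963 + P}$
$\frac{1}{r{\left(-144,\left(-1\right) 555 \right)}} = \frac{1}{\frac{1}{963 - 555} \left(-29 - 144\right)} = \frac{1}{\frac{1}{963 - 555} \left(-173\right)} = \frac{1}{\frac{1}{408} \left(-173\right)} = \frac{1}{- \frac{173}{408}} = - \frac{408}{173}$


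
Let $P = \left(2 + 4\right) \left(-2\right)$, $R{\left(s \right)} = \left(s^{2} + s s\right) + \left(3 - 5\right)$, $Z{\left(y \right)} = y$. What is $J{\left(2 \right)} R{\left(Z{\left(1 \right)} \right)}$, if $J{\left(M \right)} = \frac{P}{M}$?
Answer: $0$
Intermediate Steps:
$R{\left(s \right)} = -2 + 2 s^{2}$ ($R{\left(s \right)} = \left(s^{2} + s^{2}\right) + \left(3 - 5\right) = 2 s^{2} - 2 = -2 + 2 s^{2}$)
$P = -12$ ($P = 6 \left(-2\right) = -12$)
$J{\left(M \right)} = - \frac{12}{M}$
$J{\left(2 \right)} R{\left(Z{\left(1 \right)} \right)} = - \frac{12}{2} \left(-2 + 2 \cdot 1^{2}\right) = \left(-12\right) \frac{1}{2} \left(-2 + 2 \cdot 1\right) = - 6 \left(-2 + 2\right) = \left(-6\right) 0 = 0$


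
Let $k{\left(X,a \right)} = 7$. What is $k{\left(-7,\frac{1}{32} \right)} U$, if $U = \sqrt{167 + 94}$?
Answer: $21 \sqrt{29} \approx 113.09$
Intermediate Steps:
$U = 3 \sqrt{29}$ ($U = \sqrt{261} = 3 \sqrt{29} \approx 16.155$)
$k{\left(-7,\frac{1}{32} \right)} U = 7 \cdot 3 \sqrt{29} = 21 \sqrt{29}$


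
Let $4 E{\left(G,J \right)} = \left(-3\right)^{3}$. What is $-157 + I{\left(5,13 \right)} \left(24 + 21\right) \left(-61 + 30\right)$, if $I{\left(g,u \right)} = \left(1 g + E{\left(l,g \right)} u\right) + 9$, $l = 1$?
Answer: $\frac{410897}{4} \approx 1.0272 \cdot 10^{5}$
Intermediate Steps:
$E{\left(G,J \right)} = - \frac{27}{4}$ ($E{\left(G,J \right)} = \frac{\left(-3\right)^{3}}{4} = \frac{1}{4} \left(-27\right) = - \frac{27}{4}$)
$I{\left(g,u \right)} = 9 + g - \frac{27 u}{4}$ ($I{\left(g,u \right)} = \left(1 g - \frac{27 u}{4}\right) + 9 = \left(g - \frac{27 u}{4}\right) + 9 = 9 + g - \frac{27 u}{4}$)
$-157 + I{\left(5,13 \right)} \left(24 + 21\right) \left(-61 + 30\right) = -157 + \left(9 + 5 - \frac{351}{4}\right) \left(24 + 21\right) \left(-61 + 30\right) = -157 + \left(9 + 5 - \frac{351}{4}\right) 45 \left(-31\right) = -157 - - \frac{411525}{4} = -157 + \frac{411525}{4} = \frac{410897}{4}$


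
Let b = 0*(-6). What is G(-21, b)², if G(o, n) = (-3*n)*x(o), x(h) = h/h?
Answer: 0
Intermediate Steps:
b = 0
x(h) = 1
G(o, n) = -3*n (G(o, n) = -3*n*1 = -3*n)
G(-21, b)² = (-3*0)² = 0² = 0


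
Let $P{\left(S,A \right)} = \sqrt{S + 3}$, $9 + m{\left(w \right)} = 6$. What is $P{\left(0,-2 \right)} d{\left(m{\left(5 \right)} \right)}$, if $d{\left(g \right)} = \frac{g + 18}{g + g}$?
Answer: $- \frac{5 \sqrt{3}}{2} \approx -4.3301$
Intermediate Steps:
$m{\left(w \right)} = -3$ ($m{\left(w \right)} = -9 + 6 = -3$)
$d{\left(g \right)} = \frac{18 + g}{2 g}$
$P{\left(S,A \right)} = \sqrt{3 + S}$
$P{\left(0,-2 \right)} d{\left(m{\left(5 \right)} \right)} = \sqrt{3 + 0} \frac{18 - 3}{2 \left(-3\right)} = \sqrt{3} \cdot \frac{1}{2} \left(- \frac{1}{3}\right) 15 = \sqrt{3} \left(- \frac{5}{2}\right) = - \frac{5 \sqrt{3}}{2}$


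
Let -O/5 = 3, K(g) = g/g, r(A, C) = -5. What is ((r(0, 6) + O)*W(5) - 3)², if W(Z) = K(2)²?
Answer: 529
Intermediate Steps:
K(g) = 1
O = -15 (O = -5*3 = -15)
W(Z) = 1 (W(Z) = 1² = 1)
((r(0, 6) + O)*W(5) - 3)² = ((-5 - 15)*1 - 3)² = (-20*1 - 3)² = (-20 - 3)² = (-23)² = 529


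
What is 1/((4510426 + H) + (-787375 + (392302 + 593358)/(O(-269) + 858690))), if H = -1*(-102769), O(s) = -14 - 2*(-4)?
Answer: 214671/821292851635 ≈ 2.6138e-7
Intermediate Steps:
O(s) = -6 (O(s) = -14 + 8 = -6)
H = 102769
1/((4510426 + H) + (-787375 + (392302 + 593358)/(O(-269) + 858690))) = 1/((4510426 + 102769) + (-787375 + (392302 + 593358)/(-6 + 858690))) = 1/(4613195 + (-787375 + 985660/858684)) = 1/(4613195 + (-787375 + 985660*(1/858684))) = 1/(4613195 + (-787375 + 246415/214671)) = 1/(4613195 - 169026332210/214671) = 1/(821292851635/214671) = 214671/821292851635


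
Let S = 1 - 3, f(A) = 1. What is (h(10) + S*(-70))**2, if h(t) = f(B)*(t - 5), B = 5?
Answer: 21025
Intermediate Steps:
S = -2
h(t) = -5 + t (h(t) = 1*(t - 5) = 1*(-5 + t) = -5 + t)
(h(10) + S*(-70))**2 = ((-5 + 10) - 2*(-70))**2 = (5 + 140)**2 = 145**2 = 21025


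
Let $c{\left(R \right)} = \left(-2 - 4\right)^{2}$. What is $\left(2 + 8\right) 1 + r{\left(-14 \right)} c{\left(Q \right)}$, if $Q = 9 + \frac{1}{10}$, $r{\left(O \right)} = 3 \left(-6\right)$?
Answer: $-638$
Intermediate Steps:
$r{\left(O \right)} = -18$
$Q = \frac{91}{10}$ ($Q = 9 + \frac{1}{10} = \frac{91}{10} \approx 9.1$)
$c{\left(R \right)} = 36$ ($c{\left(R \right)} = \left(-6\right)^{2} = 36$)
$\left(2 + 8\right) 1 + r{\left(-14 \right)} c{\left(Q \right)} = \left(2 + 8\right) 1 - 648 = 10 \cdot 1 - 648 = 10 - 648 = -638$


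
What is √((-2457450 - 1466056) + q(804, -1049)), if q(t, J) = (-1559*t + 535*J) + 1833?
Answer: 2*I*√1434081 ≈ 2395.1*I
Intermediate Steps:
q(t, J) = 1833 - 1559*t + 535*J
√((-2457450 - 1466056) + q(804, -1049)) = √((-2457450 - 1466056) + (1833 - 1559*804 + 535*(-1049))) = √(-3923506 + (1833 - 1253436 - 561215)) = √(-3923506 - 1812818) = √(-5736324) = 2*I*√1434081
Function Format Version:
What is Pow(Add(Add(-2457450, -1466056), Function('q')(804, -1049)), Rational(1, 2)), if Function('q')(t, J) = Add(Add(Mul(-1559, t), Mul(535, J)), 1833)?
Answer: Mul(2, I, Pow(1434081, Rational(1, 2))) ≈ Mul(2395.1, I)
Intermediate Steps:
Function('q')(t, J) = Add(1833, Mul(-1559, t), Mul(535, J))
Pow(Add(Add(-2457450, -1466056), Function('q')(804, -1049)), Rational(1, 2)) = Pow(Add(Add(-2457450, -1466056), Add(1833, Mul(-1559, 804), Mul(535, -1049))), Rational(1, 2)) = Pow(Add(-3923506, Add(1833, -1253436, -561215)), Rational(1, 2)) = Pow(Add(-3923506, -1812818), Rational(1, 2)) = Pow(-5736324, Rational(1, 2)) = Mul(2, I, Pow(1434081, Rational(1, 2)))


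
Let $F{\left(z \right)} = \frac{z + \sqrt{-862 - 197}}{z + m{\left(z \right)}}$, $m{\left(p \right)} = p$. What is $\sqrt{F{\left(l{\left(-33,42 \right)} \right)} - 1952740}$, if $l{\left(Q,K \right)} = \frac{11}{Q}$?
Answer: $\frac{\sqrt{-7810958 - 6 i \sqrt{1059}}}{2} \approx 0.017466 - 1397.4 i$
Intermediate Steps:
$F{\left(z \right)} = \frac{z + i \sqrt{1059}}{2 z}$ ($F{\left(z \right)} = \frac{z + \sqrt{-862 - 197}}{z + z} = \frac{z + \sqrt{-1059}}{2 z} = \left(z + i \sqrt{1059}\right) \frac{1}{2 z} = \frac{z + i \sqrt{1059}}{2 z}$)
$\sqrt{F{\left(l{\left(-33,42 \right)} \right)} - 1952740} = \sqrt{\frac{\frac{11}{-33} + i \sqrt{1059}}{2 \frac{11}{-33}} - 1952740} = \sqrt{\frac{11 \left(- \frac{1}{33}\right) + i \sqrt{1059}}{2 \cdot 11 \left(- \frac{1}{33}\right)} - 1952740} = \sqrt{\frac{- \frac{1}{3} + i \sqrt{1059}}{2 \left(- \frac{1}{3}\right)} - 1952740} = \sqrt{\frac{1}{2} \left(-3\right) \left(- \frac{1}{3} + i \sqrt{1059}\right) - 1952740} = \sqrt{\left(\frac{1}{2} - \frac{3 i \sqrt{1059}}{2}\right) - 1952740} = \sqrt{- \frac{3905479}{2} - \frac{3 i \sqrt{1059}}{2}}$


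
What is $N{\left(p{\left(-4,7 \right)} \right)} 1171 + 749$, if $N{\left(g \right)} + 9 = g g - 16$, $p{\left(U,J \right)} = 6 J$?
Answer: $2037118$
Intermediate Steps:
$N{\left(g \right)} = -25 + g^{2}$ ($N{\left(g \right)} = -9 + \left(g g - 16\right) = -9 + \left(g^{2} - 16\right) = -9 + \left(-16 + g^{2}\right) = -25 + g^{2}$)
$N{\left(p{\left(-4,7 \right)} \right)} 1171 + 749 = \left(-25 + \left(6 \cdot 7\right)^{2}\right) 1171 + 749 = \left(-25 + 42^{2}\right) 1171 + 749 = \left(-25 + 1764\right) 1171 + 749 = 1739 \cdot 1171 + 749 = 2036369 + 749 = 2037118$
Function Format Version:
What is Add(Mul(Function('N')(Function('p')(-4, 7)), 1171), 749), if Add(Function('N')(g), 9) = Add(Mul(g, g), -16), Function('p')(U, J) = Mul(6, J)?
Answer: 2037118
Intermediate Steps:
Function('N')(g) = Add(-25, Pow(g, 2)) (Function('N')(g) = Add(-9, Add(Mul(g, g), -16)) = Add(-9, Add(Pow(g, 2), -16)) = Add(-9, Add(-16, Pow(g, 2))) = Add(-25, Pow(g, 2)))
Add(Mul(Function('N')(Function('p')(-4, 7)), 1171), 749) = Add(Mul(Add(-25, Pow(Mul(6, 7), 2)), 1171), 749) = Add(Mul(Add(-25, Pow(42, 2)), 1171), 749) = Add(Mul(Add(-25, 1764), 1171), 749) = Add(Mul(1739, 1171), 749) = Add(2036369, 749) = 2037118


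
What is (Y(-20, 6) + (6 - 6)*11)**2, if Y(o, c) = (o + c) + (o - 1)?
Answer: 1225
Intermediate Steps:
Y(o, c) = -1 + c + 2*o (Y(o, c) = (c + o) + (-1 + o) = -1 + c + 2*o)
(Y(-20, 6) + (6 - 6)*11)**2 = ((-1 + 6 + 2*(-20)) + (6 - 6)*11)**2 = ((-1 + 6 - 40) + 0*11)**2 = (-35 + 0)**2 = (-35)**2 = 1225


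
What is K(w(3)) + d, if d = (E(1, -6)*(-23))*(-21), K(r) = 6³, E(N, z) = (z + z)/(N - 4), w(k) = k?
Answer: 2148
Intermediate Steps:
E(N, z) = 2*z/(-4 + N) (E(N, z) = (2*z)/(-4 + N) = 2*z/(-4 + N))
K(r) = 216
d = 1932 (d = ((2*(-6)/(-4 + 1))*(-23))*(-21) = ((2*(-6)/(-3))*(-23))*(-21) = ((2*(-6)*(-⅓))*(-23))*(-21) = (4*(-23))*(-21) = -92*(-21) = 1932)
K(w(3)) + d = 216 + 1932 = 2148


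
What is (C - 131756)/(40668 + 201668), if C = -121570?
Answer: -126663/121168 ≈ -1.0454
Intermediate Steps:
(C - 131756)/(40668 + 201668) = (-121570 - 131756)/(40668 + 201668) = -253326/242336 = -253326*1/242336 = -126663/121168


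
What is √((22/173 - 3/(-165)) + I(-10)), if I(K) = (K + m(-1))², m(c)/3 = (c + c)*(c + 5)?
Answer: √104671879345/9515 ≈ 34.002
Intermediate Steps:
m(c) = 6*c*(5 + c) (m(c) = 3*((c + c)*(c + 5)) = 3*((2*c)*(5 + c)) = 3*(2*c*(5 + c)) = 6*c*(5 + c))
I(K) = (-24 + K)² (I(K) = (K + 6*(-1)*(5 - 1))² = (K + 6*(-1)*4)² = (K - 24)² = (-24 + K)²)
√((22/173 - 3/(-165)) + I(-10)) = √((22/173 - 3/(-165)) + (-24 - 10)²) = √((22*(1/173) - 3*(-1/165)) + (-34)²) = √((22/173 + 1/55) + 1156) = √(1383/9515 + 1156) = √(11000723/9515) = √104671879345/9515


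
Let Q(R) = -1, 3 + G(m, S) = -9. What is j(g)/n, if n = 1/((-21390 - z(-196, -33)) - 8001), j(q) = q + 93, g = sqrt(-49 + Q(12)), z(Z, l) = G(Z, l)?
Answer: -2732247 - 146895*I*sqrt(2) ≈ -2.7322e+6 - 2.0774e+5*I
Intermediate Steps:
G(m, S) = -12 (G(m, S) = -3 - 9 = -12)
z(Z, l) = -12
g = 5*I*sqrt(2) (g = sqrt(-49 - 1) = sqrt(-50) = 5*I*sqrt(2) ≈ 7.0711*I)
j(q) = 93 + q
n = -1/29379 (n = 1/((-21390 - 1*(-12)) - 8001) = 1/((-21390 + 12) - 8001) = 1/(-21378 - 8001) = 1/(-29379) = -1/29379 ≈ -3.4038e-5)
j(g)/n = (93 + 5*I*sqrt(2))/(-1/29379) = (93 + 5*I*sqrt(2))*(-29379) = -2732247 - 146895*I*sqrt(2)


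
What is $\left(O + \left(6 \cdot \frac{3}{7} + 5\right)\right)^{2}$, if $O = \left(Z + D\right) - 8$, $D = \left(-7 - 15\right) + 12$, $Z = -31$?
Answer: $\frac{84100}{49} \approx 1716.3$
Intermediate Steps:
$D = -10$ ($D = -22 + 12 = -10$)
$O = -49$ ($O = \left(-31 - 10\right) - 8 = -41 - 8 = -49$)
$\left(O + \left(6 \cdot \frac{3}{7} + 5\right)\right)^{2} = \left(-49 + \left(6 \cdot \frac{3}{7} + 5\right)\right)^{2} = \left(-49 + \left(\frac{18}{7} + 5\right)\right)^{2} = \left(-49 + \frac{53}{7}\right)^{2} = \left(- \frac{290}{7}\right)^{2} = \frac{84100}{49}$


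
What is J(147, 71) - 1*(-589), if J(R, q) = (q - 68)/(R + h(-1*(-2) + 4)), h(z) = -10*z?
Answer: 17082/29 ≈ 589.03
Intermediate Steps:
J(R, q) = (-68 + q)/(-60 + R) (J(R, q) = (q - 68)/(R - 10*(-1*(-2) + 4)) = (-68 + q)/(R - 10*(2 + 4)) = (-68 + q)/(R - 10*6) = (-68 + q)/(R - 60) = (-68 + q)/(-60 + R))
J(147, 71) - 1*(-589) = (-68 + 71)/(-60 + 147) - 1*(-589) = 3/87 + 589 = (1/87)*3 + 589 = 1/29 + 589 = 17082/29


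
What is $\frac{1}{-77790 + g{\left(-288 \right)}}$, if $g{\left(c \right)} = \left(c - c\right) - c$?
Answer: $- \frac{1}{77502} \approx -1.2903 \cdot 10^{-5}$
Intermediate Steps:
$g{\left(c \right)} = - c$ ($g{\left(c \right)} = 0 - c = - c$)
$\frac{1}{-77790 + g{\left(-288 \right)}} = \frac{1}{-77790 - -288} = \frac{1}{-77790 + 288} = \frac{1}{-77502} = - \frac{1}{77502}$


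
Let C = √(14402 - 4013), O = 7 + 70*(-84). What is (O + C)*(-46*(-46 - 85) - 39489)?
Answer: 196528199 - 33463*√10389 ≈ 1.9312e+8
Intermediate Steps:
O = -5873 (O = 7 - 5880 = -5873)
C = √10389 ≈ 101.93
(O + C)*(-46*(-46 - 85) - 39489) = (-5873 + √10389)*(-46*(-46 - 85) - 39489) = (-5873 + √10389)*(-46*(-131) - 39489) = (-5873 + √10389)*(6026 - 39489) = (-5873 + √10389)*(-33463) = 196528199 - 33463*√10389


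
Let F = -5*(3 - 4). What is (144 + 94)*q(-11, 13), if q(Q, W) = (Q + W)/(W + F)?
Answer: 238/9 ≈ 26.444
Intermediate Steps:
F = 5 (F = -5*(-1) = 5)
q(Q, W) = (Q + W)/(5 + W) (q(Q, W) = (Q + W)/(W + 5) = (Q + W)/(5 + W))
(144 + 94)*q(-11, 13) = (144 + 94)*((-11 + 13)/(5 + 13)) = 238*(2/18) = 238*((1/18)*2) = 238*(⅑) = 238/9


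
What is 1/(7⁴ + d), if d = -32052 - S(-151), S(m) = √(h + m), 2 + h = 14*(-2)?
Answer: I/(√181 - 29651*I) ≈ -3.3726e-5 + 1.5302e-8*I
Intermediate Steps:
h = -30 (h = -2 + 14*(-2) = -2 - 28 = -30)
S(m) = √(-30 + m)
d = -32052 - I*√181 (d = -32052 - √(-30 - 151) = -32052 - √(-181) = -32052 - I*√181 ≈ -32052.0 - 13.454*I)
1/(7⁴ + d) = 1/(7⁴ + (-32052 - I*√181)) = 1/(2401 + (-32052 - I*√181)) = 1/(-29651 - I*√181)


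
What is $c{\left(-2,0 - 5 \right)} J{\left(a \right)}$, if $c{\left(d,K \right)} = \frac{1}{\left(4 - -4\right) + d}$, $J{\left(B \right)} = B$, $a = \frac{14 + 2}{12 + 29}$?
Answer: $\frac{8}{123} \approx 0.065041$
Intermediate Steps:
$a = \frac{16}{41} \approx 0.39024$
$c{\left(d,K \right)} = \frac{1}{8 + d}$ ($c{\left(d,K \right)} = \frac{1}{\left(4 + 4\right) + d} = \frac{1}{8 + d}$)
$c{\left(-2,0 - 5 \right)} J{\left(a \right)} = \frac{1}{8 - 2} \cdot \frac{16}{41} = \frac{1}{6} \cdot \frac{16}{41} = \frac{8}{123}$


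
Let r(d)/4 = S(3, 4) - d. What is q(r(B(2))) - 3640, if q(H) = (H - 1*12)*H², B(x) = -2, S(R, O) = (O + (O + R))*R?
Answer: 2505160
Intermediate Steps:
S(R, O) = R*(R + 2*O) (S(R, O) = (R + 2*O)*R = R*(R + 2*O))
r(d) = 132 - 4*d (r(d) = 4*(3*(3 + 2*4) - d) = 4*(3*(3 + 8) - d) = 4*(3*11 - d) = 4*(33 - d) = 132 - 4*d)
q(H) = H²*(-12 + H) (q(H) = (H - 12)*H² = (-12 + H)*H² = H²*(-12 + H))
q(r(B(2))) - 3640 = (132 - 4*(-2))²*(-12 + (132 - 4*(-2))) - 3640 = (132 + 8)²*(-12 + (132 + 8)) - 3640 = 140²*(-12 + 140) - 3640 = 19600*128 - 3640 = 2508800 - 3640 = 2505160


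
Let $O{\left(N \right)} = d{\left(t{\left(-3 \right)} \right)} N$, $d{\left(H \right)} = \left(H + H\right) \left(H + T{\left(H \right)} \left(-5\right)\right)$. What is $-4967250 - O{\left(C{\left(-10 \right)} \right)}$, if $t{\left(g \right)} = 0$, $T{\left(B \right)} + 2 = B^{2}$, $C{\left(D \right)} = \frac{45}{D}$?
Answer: $-4967250$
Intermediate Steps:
$T{\left(B \right)} = -2 + B^{2}$
$d{\left(H \right)} = 2 H \left(10 + H - 5 H^{2}\right)$ ($d{\left(H \right)} = \left(H + H\right) \left(H + \left(-2 + H^{2}\right) \left(-5\right)\right) = 2 H \left(H - \left(-10 + 5 H^{2}\right)\right) = 2 H \left(10 + H - 5 H^{2}\right)$)
$O{\left(N \right)} = 0$ ($O{\left(N \right)} = 2 \cdot 0 \left(10 + 0 - 5 \cdot 0^{2}\right) N = 2 \cdot 0 \left(10 + 0 - 0\right) N = 2 \cdot 0 \left(10 + 0 + 0\right) N = 2 \cdot 0 \cdot 10 N = 0 N = 0$)
$-4967250 - O{\left(C{\left(-10 \right)} \right)} = -4967250 - 0 = -4967250 + 0 = -4967250$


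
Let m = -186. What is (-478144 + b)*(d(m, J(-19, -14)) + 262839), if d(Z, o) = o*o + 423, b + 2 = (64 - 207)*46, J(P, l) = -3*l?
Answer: -128464462824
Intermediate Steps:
b = -6580 (b = -2 + (64 - 207)*46 = -2 - 143*46 = -2 - 6578 = -6580)
d(Z, o) = 423 + o**2 (d(Z, o) = o**2 + 423 = 423 + o**2)
(-478144 + b)*(d(m, J(-19, -14)) + 262839) = (-478144 - 6580)*((423 + (-3*(-14))**2) + 262839) = -484724*((423 + 42**2) + 262839) = -484724*((423 + 1764) + 262839) = -484724*(2187 + 262839) = -484724*265026 = -128464462824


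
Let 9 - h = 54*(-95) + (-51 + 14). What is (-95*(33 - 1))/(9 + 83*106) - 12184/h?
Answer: -15379941/5698129 ≈ -2.6991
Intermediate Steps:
h = 5176 (h = 9 - (54*(-95) + (-51 + 14)) = 9 - (-5130 - 37) = 9 - 1*(-5167) = 9 + 5167 = 5176)
(-95*(33 - 1))/(9 + 83*106) - 12184/h = (-95*(33 - 1))/(9 + 83*106) - 12184/5176 = (-95*32)/(9 + 8798) - 12184*1/5176 = -3040/8807 - 1523/647 = -15379941/5698129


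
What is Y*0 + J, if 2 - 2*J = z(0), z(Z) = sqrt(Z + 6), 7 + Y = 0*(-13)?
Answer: 1 - sqrt(6)/2 ≈ -0.22474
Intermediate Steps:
Y = -7 (Y = -7 + 0*(-13) = -7 + 0 = -7)
z(Z) = sqrt(6 + Z)
J = 1 - sqrt(6)/2 (J = 1 - sqrt(6 + 0)/2 = 1 - sqrt(6)/2 ≈ -0.22474)
Y*0 + J = -7*0 + (1 - sqrt(6)/2) = 0 + (1 - sqrt(6)/2) = 1 - sqrt(6)/2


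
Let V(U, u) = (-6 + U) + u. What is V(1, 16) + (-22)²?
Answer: 495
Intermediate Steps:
V(U, u) = -6 + U + u
V(1, 16) + (-22)² = (-6 + 1 + 16) + (-22)² = 11 + 484 = 495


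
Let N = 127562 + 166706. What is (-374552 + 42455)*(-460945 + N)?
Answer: 55352931669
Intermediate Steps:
N = 294268
(-374552 + 42455)*(-460945 + N) = (-374552 + 42455)*(-460945 + 294268) = -332097*(-166677) = 55352931669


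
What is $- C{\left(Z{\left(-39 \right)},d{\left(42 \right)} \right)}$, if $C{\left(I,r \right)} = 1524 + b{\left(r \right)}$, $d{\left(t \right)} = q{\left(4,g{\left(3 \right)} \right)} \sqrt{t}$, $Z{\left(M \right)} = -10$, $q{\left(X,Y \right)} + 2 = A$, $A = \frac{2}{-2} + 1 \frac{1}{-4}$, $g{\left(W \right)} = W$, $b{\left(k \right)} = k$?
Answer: $-1524 + \frac{13 \sqrt{42}}{4} \approx -1502.9$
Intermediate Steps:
$A = - \frac{5}{4}$ ($A = 2 \left(- \frac{1}{2}\right) + 1 \left(- \frac{1}{4}\right) = -1 - \frac{1}{4} = - \frac{5}{4} \approx -1.25$)
$q{\left(X,Y \right)} = - \frac{13}{4}$ ($q{\left(X,Y \right)} = -2 - \frac{5}{4} = - \frac{13}{4}$)
$d{\left(t \right)} = - \frac{13 \sqrt{t}}{4}$
$C{\left(I,r \right)} = 1524 + r$
$- C{\left(Z{\left(-39 \right)},d{\left(42 \right)} \right)} = - (1524 - \frac{13 \sqrt{42}}{4}) = -1524 + \frac{13 \sqrt{42}}{4}$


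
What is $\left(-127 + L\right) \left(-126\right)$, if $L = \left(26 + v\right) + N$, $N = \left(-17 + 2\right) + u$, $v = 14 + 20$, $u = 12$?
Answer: $8820$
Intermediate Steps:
$v = 34$
$N = -3$ ($N = \left(-17 + 2\right) + 12 = -15 + 12 = -3$)
$L = 57$ ($L = \left(26 + 34\right) - 3 = 60 - 3 = 57$)
$\left(-127 + L\right) \left(-126\right) = \left(-127 + 57\right) \left(-126\right) = \left(-70\right) \left(-126\right) = 8820$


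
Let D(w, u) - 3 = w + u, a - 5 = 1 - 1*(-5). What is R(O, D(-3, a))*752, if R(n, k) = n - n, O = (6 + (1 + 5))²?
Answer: 0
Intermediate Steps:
a = 11 (a = 5 + (1 - 1*(-5)) = 5 + (1 + 5) = 5 + 6 = 11)
D(w, u) = 3 + u + w (D(w, u) = 3 + (w + u) = 3 + (u + w) = 3 + u + w)
O = 144 (O = (6 + 6)² = 12² = 144)
R(n, k) = 0
R(O, D(-3, a))*752 = 0*752 = 0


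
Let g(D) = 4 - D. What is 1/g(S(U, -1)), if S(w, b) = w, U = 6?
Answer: -½ ≈ -0.50000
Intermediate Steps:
1/g(S(U, -1)) = 1/(4 - 1*6) = 1/(4 - 6) = 1/(-2) = -½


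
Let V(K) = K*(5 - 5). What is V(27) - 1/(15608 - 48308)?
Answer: 1/32700 ≈ 3.0581e-5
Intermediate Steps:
V(K) = 0 (V(K) = K*0 = 0)
V(27) - 1/(15608 - 48308) = 0 - 1/(15608 - 48308) = 0 - 1/(-32700) = 0 - 1*(-1/32700) = 0 + 1/32700 = 1/32700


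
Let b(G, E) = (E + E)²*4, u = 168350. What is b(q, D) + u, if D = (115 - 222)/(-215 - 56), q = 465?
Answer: 12363975534/73441 ≈ 1.6835e+5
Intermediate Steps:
D = 107/271 (D = -107/(-271) = -107*(-1/271) = 107/271 ≈ 0.39483)
b(G, E) = 16*E² (b(G, E) = (2*E)²*4 = (4*E²)*4 = 16*E²)
b(q, D) + u = 16*(107/271)² + 168350 = 16*(11449/73441) + 168350 = 183184/73441 + 168350 = 12363975534/73441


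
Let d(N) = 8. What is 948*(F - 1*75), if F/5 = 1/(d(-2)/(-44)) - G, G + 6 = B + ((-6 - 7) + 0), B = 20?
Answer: -101910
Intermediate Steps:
G = 1 (G = -6 + (20 + ((-6 - 7) + 0)) = -6 + (20 + (-13 + 0)) = -6 + (20 - 13) = -6 + 7 = 1)
F = -65/2 (F = 5*(1/(8/(-44)) - 1*1) = 5*(1/(8*(-1/44)) - 1) = 5*(1/(-2/11) - 1) = 5*(-11/2 - 1) = 5*(-13/2) = -65/2 ≈ -32.500)
948*(F - 1*75) = 948*(-65/2 - 1*75) = 948*(-65/2 - 75) = 948*(-215/2) = -101910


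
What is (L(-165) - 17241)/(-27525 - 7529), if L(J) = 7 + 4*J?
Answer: 8947/17527 ≈ 0.51047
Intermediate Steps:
(L(-165) - 17241)/(-27525 - 7529) = ((7 + 4*(-165)) - 17241)/(-27525 - 7529) = ((7 - 660) - 17241)/(-35054) = (-653 - 17241)*(-1/35054) = -17894*(-1/35054) = 8947/17527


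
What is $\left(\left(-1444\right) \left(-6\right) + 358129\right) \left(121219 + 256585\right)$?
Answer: $138575862572$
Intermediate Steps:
$\left(\left(-1444\right) \left(-6\right) + 358129\right) \left(121219 + 256585\right) = \left(8664 + 358129\right) 377804 = 366793 \cdot 377804 = 138575862572$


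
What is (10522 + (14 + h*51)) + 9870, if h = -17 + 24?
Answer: 20763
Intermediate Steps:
h = 7
(10522 + (14 + h*51)) + 9870 = (10522 + (14 + 7*51)) + 9870 = (10522 + (14 + 357)) + 9870 = (10522 + 371) + 9870 = 10893 + 9870 = 20763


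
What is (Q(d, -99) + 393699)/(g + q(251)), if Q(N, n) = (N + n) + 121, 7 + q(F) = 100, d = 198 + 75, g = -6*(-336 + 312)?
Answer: 393994/237 ≈ 1662.4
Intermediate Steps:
g = 144 (g = -6*(-24) = 144)
d = 273
q(F) = 93 (q(F) = -7 + 100 = 93)
Q(N, n) = 121 + N + n
(Q(d, -99) + 393699)/(g + q(251)) = ((121 + 273 - 99) + 393699)/(144 + 93) = (295 + 393699)/237 = 393994*(1/237) = 393994/237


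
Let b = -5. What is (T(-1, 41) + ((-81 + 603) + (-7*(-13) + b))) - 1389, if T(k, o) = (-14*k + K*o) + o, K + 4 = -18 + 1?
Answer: -1587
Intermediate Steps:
K = -21 (K = -4 + (-18 + 1) = -4 - 17 = -21)
T(k, o) = -20*o - 14*k (T(k, o) = (-14*k - 21*o) + o = (-21*o - 14*k) + o = -20*o - 14*k)
(T(-1, 41) + ((-81 + 603) + (-7*(-13) + b))) - 1389 = ((-20*41 - 14*(-1)) + ((-81 + 603) + (-7*(-13) - 5))) - 1389 = ((-820 + 14) + (522 + (91 - 5))) - 1389 = (-806 + (522 + 86)) - 1389 = (-806 + 608) - 1389 = -198 - 1389 = -1587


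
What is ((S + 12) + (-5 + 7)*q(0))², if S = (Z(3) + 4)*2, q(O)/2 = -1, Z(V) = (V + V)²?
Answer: 7744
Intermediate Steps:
Z(V) = 4*V² (Z(V) = (2*V)² = 4*V²)
q(O) = -2 (q(O) = 2*(-1) = -2)
S = 80 (S = (4*3² + 4)*2 = (4*9 + 4)*2 = (36 + 4)*2 = 40*2 = 80)
((S + 12) + (-5 + 7)*q(0))² = ((80 + 12) + (-5 + 7)*(-2))² = (92 + 2*(-2))² = (92 - 4)² = 88² = 7744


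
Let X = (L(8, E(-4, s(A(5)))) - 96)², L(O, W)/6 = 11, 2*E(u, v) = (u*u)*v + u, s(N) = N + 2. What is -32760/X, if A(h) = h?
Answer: -182/5 ≈ -36.400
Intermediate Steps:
s(N) = 2 + N
E(u, v) = u/2 + v*u²/2 (E(u, v) = ((u*u)*v + u)/2 = (u²*v + u)/2 = (v*u² + u)/2 = (u + v*u²)/2 = u/2 + v*u²/2)
L(O, W) = 66 (L(O, W) = 6*11 = 66)
X = 900 (X = (66 - 96)² = (-30)² = 900)
-32760/X = -32760/900 = -32760*1/900 = -182/5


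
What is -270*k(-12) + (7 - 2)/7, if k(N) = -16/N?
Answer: -2515/7 ≈ -359.29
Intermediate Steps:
-270*k(-12) + (7 - 2)/7 = -(-4320)/(-12) + (7 - 2)/7 = -(-4320)*(-1)/12 + (⅐)*5 = -270*4/3 + 5/7 = -360 + 5/7 = -2515/7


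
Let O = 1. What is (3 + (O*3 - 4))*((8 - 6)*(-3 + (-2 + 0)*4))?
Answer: -44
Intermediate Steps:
(3 + (O*3 - 4))*((8 - 6)*(-3 + (-2 + 0)*4)) = (3 + (1*3 - 4))*((8 - 6)*(-3 + (-2 + 0)*4)) = (3 + (3 - 4))*(2*(-3 - 2*4)) = (3 - 1)*(2*(-3 - 8)) = 2*(2*(-11)) = 2*(-22) = -44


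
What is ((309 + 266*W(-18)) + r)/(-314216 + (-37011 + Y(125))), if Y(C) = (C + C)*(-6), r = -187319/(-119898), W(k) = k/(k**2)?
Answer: -11821325/14097087282 ≈ -0.00083856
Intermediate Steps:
W(k) = 1/k (W(k) = k/k**2 = 1/k)
r = 187319/119898 (r = -187319*(-1/119898) = 187319/119898 ≈ 1.5623)
Y(C) = -12*C (Y(C) = (2*C)*(-6) = -12*C)
((309 + 266*W(-18)) + r)/(-314216 + (-37011 + Y(125))) = ((309 + 266/(-18)) + 187319/119898)/(-314216 + (-37011 - 12*125)) = ((309 + 266*(-1/18)) + 187319/119898)/(-314216 + (-37011 - 1500)) = ((309 - 133/9) + 187319/119898)/(-314216 - 38511) = (2648/9 + 187319/119898)/(-352727) = (11821325/39966)*(-1/352727) = -11821325/14097087282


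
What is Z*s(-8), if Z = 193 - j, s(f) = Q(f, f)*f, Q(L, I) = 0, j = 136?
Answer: 0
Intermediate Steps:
s(f) = 0 (s(f) = 0*f = 0)
Z = 57 (Z = 193 - 1*136 = 193 - 136 = 57)
Z*s(-8) = 57*0 = 0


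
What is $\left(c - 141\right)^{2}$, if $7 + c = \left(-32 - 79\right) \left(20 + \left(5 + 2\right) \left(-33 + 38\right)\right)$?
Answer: $39100009$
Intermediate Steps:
$c = -6112$ ($c = -7 + \left(-32 - 79\right) \left(20 + \left(5 + 2\right) \left(-33 + 38\right)\right) = -7 - 111 \left(20 + 7 \cdot 5\right) = -7 - 111 \left(20 + 35\right) = -7 - 6105 = -6112$)
$\left(c - 141\right)^{2} = \left(-6112 - 141\right)^{2} = \left(-6253\right)^{2} = 39100009$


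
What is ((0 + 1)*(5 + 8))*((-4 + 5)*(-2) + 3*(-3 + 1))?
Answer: -104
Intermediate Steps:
((0 + 1)*(5 + 8))*((-4 + 5)*(-2) + 3*(-3 + 1)) = (1*13)*(1*(-2) + 3*(-2)) = 13*(-2 - 6) = 13*(-8) = -104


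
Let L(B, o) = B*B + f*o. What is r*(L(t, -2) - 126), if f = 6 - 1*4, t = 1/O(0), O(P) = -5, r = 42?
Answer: -136458/25 ≈ -5458.3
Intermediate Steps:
t = -⅕ (t = 1/(-5) = -⅕ ≈ -0.20000)
f = 2 (f = 6 - 4 = 2)
L(B, o) = B² + 2*o (L(B, o) = B*B + 2*o = B² + 2*o)
r*(L(t, -2) - 126) = 42*(((-⅕)² + 2*(-2)) - 126) = 42*((1/25 - 4) - 126) = 42*(-99/25 - 126) = 42*(-3249/25) = -136458/25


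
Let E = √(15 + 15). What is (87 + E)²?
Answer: (87 + √30)² ≈ 8552.0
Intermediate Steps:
E = √30 ≈ 5.4772
(87 + E)² = (87 + √30)²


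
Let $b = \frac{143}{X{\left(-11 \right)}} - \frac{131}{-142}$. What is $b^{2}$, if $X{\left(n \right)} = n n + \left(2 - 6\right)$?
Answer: $\frac{7513081}{1633284} \approx 4.6$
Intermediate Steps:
$X{\left(n \right)} = -4 + n^{2}$ ($X{\left(n \right)} = n^{2} - 4 = -4 + n^{2}$)
$b = \frac{2741}{1278}$ ($b = \frac{143}{-4 + \left(-11\right)^{2}} - \frac{131}{-142} = \frac{143}{-4 + 121} - - \frac{131}{142} = \frac{143}{117} + \frac{131}{142} = 143 \cdot \frac{1}{117} + \frac{131}{142} = \frac{11}{9} + \frac{131}{142} = \frac{2741}{1278} \approx 2.1448$)
$b^{2} = \left(\frac{2741}{1278}\right)^{2} = \frac{7513081}{1633284}$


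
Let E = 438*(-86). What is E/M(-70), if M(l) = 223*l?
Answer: 18834/7805 ≈ 2.4131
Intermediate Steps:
E = -37668
E/M(-70) = -37668/(223*(-70)) = -37668/(-15610) = -37668*(-1/15610) = 18834/7805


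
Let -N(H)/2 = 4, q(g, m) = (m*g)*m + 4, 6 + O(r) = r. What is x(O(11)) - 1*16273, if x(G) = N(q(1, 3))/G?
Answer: -81373/5 ≈ -16275.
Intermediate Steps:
O(r) = -6 + r
q(g, m) = 4 + g*m**2 (q(g, m) = (g*m)*m + 4 = g*m**2 + 4 = 4 + g*m**2)
N(H) = -8 (N(H) = -2*4 = -8)
x(G) = -8/G
x(O(11)) - 1*16273 = -8/(-6 + 11) - 1*16273 = -8/5 - 16273 = -81373/5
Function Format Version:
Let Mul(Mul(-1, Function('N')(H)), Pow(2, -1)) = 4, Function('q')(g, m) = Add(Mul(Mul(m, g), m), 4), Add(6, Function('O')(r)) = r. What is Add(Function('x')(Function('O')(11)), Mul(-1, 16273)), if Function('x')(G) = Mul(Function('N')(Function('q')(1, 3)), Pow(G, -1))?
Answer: Rational(-81373, 5) ≈ -16275.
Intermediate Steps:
Function('O')(r) = Add(-6, r)
Function('q')(g, m) = Add(4, Mul(g, Pow(m, 2))) (Function('q')(g, m) = Add(Mul(Mul(g, m), m), 4) = Add(Mul(g, Pow(m, 2)), 4) = Add(4, Mul(g, Pow(m, 2))))
Function('N')(H) = -8 (Function('N')(H) = Mul(-2, 4) = -8)
Function('x')(G) = Mul(-8, Pow(G, -1))
Add(Function('x')(Function('O')(11)), Mul(-1, 16273)) = Add(Mul(-8, Pow(Add(-6, 11), -1)), Mul(-1, 16273)) = Add(Mul(-8, Pow(5, -1)), -16273) = Add(Mul(-8, Rational(1, 5)), -16273) = Add(Rational(-8, 5), -16273) = Rational(-81373, 5)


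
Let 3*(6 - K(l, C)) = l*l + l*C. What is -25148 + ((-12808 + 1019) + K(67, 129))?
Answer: -123925/3 ≈ -41308.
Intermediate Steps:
K(l, C) = 6 - l²/3 - C*l/3 (K(l, C) = 6 - (l*l + l*C)/3 = 6 - (l² + C*l)/3 = 6 + (-l²/3 - C*l/3) = 6 - l²/3 - C*l/3)
-25148 + ((-12808 + 1019) + K(67, 129)) = -25148 + ((-12808 + 1019) + (6 - ⅓*67² - ⅓*129*67)) = -25148 + (-11789 + (6 - ⅓*4489 - 2881)) = -25148 + (-11789 + (6 - 4489/3 - 2881)) = -25148 + (-11789 - 13114/3) = -25148 - 48481/3 = -123925/3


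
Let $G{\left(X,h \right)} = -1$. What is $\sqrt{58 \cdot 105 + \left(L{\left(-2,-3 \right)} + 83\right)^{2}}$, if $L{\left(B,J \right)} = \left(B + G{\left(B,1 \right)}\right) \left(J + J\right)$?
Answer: $\sqrt{16291} \approx 127.64$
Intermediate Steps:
$L{\left(B,J \right)} = 2 J \left(-1 + B\right)$ ($L{\left(B,J \right)} = \left(B - 1\right) \left(J + J\right) = \left(-1 + B\right) 2 J = 2 J \left(-1 + B\right)$)
$\sqrt{58 \cdot 105 + \left(L{\left(-2,-3 \right)} + 83\right)^{2}} = \sqrt{58 \cdot 105 + \left(2 \left(-3\right) \left(-1 - 2\right) + 83\right)^{2}} = \sqrt{6090 + \left(2 \left(-3\right) \left(-3\right) + 83\right)^{2}} = \sqrt{6090 + \left(18 + 83\right)^{2}} = \sqrt{6090 + 101^{2}} = \sqrt{6090 + 10201} = \sqrt{16291}$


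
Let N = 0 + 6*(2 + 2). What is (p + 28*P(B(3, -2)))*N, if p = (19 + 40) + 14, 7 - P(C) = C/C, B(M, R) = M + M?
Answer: 5784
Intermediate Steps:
B(M, R) = 2*M
P(C) = 6 (P(C) = 7 - C/C = 7 - 1*1 = 7 - 1 = 6)
N = 24 (N = 0 + 6*4 = 0 + 24 = 24)
p = 73 (p = 59 + 14 = 73)
(p + 28*P(B(3, -2)))*N = (73 + 28*6)*24 = (73 + 168)*24 = 241*24 = 5784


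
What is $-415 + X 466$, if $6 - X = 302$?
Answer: $-138351$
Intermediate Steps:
$X = -296$ ($X = 6 - 302 = -296$)
$-415 + X 466 = -415 - 137936 = -138351$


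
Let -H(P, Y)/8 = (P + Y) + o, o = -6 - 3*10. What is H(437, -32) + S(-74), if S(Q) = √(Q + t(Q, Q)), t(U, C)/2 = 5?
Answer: -2952 + 8*I ≈ -2952.0 + 8.0*I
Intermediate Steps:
t(U, C) = 10 (t(U, C) = 2*5 = 10)
o = -36 (o = -6 - 30 = -36)
S(Q) = √(10 + Q) (S(Q) = √(Q + 10) = √(10 + Q))
H(P, Y) = 288 - 8*P - 8*Y (H(P, Y) = -8*((P + Y) - 36) = -8*(-36 + P + Y) = 288 - 8*P - 8*Y)
H(437, -32) + S(-74) = (288 - 8*437 - 8*(-32)) + √(10 - 74) = (288 - 3496 + 256) + √(-64) = -2952 + 8*I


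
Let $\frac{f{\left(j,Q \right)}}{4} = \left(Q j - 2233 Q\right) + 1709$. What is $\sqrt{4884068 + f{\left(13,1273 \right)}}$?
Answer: $2 i \sqrt{1603334} \approx 2532.5 i$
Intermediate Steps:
$f{\left(j,Q \right)} = 6836 - 8932 Q + 4 Q j$ ($f{\left(j,Q \right)} = 4 \left(\left(Q j - 2233 Q\right) + 1709\right) = 4 \left(\left(- 2233 Q + Q j\right) + 1709\right) = 4 \left(1709 - 2233 Q + Q j\right) = 6836 - 8932 Q + 4 Q j$)
$\sqrt{4884068 + f{\left(13,1273 \right)}} = \sqrt{4884068 + \left(6836 - 11370436 + 4 \cdot 1273 \cdot 13\right)} = \sqrt{4884068 + \left(6836 - 11370436 + 66196\right)} = \sqrt{4884068 - 11297404} = \sqrt{-6413336} = 2 i \sqrt{1603334}$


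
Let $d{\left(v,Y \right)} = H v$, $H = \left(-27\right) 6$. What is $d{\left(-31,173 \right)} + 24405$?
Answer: $29427$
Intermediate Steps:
$H = -162$
$d{\left(v,Y \right)} = - 162 v$
$d{\left(-31,173 \right)} + 24405 = \left(-162\right) \left(-31\right) + 24405 = 5022 + 24405 = 29427$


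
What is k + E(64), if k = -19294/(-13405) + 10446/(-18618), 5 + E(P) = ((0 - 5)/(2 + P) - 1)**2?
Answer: -537140866373/181190934540 ≈ -2.9645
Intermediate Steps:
E(P) = -5 + (-1 - 5/(2 + P))**2 (E(P) = -5 + ((0 - 5)/(2 + P) - 1)**2 = -5 + (-5/(2 + P) - 1)**2 = -5 + (-1 - 5/(2 + P))**2)
k = 36531177/41595715 (k = -19294*(-1/13405) + 10446*(-1/18618) = 19294/13405 - 1741/3103 = 36531177/41595715 ≈ 0.87824)
k + E(64) = 36531177/41595715 + (-5 + (7 + 64)**2/(2 + 64)**2) = 36531177/41595715 + (-5 + 71**2/66**2) = 36531177/41595715 + (-5 + (1/4356)*5041) = 36531177/41595715 + (-5 + 5041/4356) = 36531177/41595715 - 16739/4356 = -537140866373/181190934540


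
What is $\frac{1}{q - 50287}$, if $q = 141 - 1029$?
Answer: $- \frac{1}{51175} \approx -1.9541 \cdot 10^{-5}$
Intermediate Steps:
$q = -888$ ($q = 141 - 1029 = -888$)
$\frac{1}{q - 50287} = \frac{1}{-888 - 50287} = \frac{1}{-51175} = - \frac{1}{51175}$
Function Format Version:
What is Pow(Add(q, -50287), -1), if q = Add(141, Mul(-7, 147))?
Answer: Rational(-1, 51175) ≈ -1.9541e-5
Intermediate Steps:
q = -888 (q = Add(141, -1029) = -888)
Pow(Add(q, -50287), -1) = Pow(Add(-888, -50287), -1) = Pow(-51175, -1) = Rational(-1, 51175)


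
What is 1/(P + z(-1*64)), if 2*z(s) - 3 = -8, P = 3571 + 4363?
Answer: 2/15863 ≈ 0.00012608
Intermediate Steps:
P = 7934
z(s) = -5/2 (z(s) = 3/2 + (1/2)*(-8) = 3/2 - 4 = -5/2)
1/(P + z(-1*64)) = 1/(7934 - 5/2) = 1/(15863/2) = 2/15863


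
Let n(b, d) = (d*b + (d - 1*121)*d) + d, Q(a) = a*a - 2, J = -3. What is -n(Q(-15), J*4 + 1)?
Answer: 1012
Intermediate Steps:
Q(a) = -2 + a² (Q(a) = a² - 2 = -2 + a²)
n(b, d) = d + b*d + d*(-121 + d) (n(b, d) = (b*d + (d - 121)*d) + d = (b*d + (-121 + d)*d) + d = (b*d + d*(-121 + d)) + d = d + b*d + d*(-121 + d))
-n(Q(-15), J*4 + 1) = -(-3*4 + 1)*(-120 + (-2 + (-15)²) + (-3*4 + 1)) = -(-12 + 1)*(-120 + (-2 + 225) + (-12 + 1)) = -(-11)*(-120 + 223 - 11) = -(-11)*92 = -1*(-1012) = 1012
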